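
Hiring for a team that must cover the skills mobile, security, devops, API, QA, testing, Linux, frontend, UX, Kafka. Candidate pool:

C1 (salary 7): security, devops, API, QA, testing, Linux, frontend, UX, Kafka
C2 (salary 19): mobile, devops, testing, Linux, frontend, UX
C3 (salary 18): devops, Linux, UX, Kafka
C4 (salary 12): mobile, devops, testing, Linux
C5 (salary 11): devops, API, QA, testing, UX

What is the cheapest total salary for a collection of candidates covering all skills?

19

C1, C4 cover every skill at salary 7 + 12 = 19.
Any cover uses at least 2 candidates; among all covering selections none totals below 19.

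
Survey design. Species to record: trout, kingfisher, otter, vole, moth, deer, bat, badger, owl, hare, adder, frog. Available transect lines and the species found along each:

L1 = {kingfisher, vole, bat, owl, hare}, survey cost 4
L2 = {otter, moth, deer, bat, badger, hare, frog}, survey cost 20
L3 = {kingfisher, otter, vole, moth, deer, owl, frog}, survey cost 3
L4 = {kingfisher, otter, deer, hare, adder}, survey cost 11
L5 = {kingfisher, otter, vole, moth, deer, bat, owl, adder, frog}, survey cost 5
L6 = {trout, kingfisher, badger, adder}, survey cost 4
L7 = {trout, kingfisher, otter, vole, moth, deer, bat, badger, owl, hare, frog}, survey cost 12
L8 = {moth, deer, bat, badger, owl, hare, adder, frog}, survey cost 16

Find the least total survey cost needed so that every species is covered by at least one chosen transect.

11

L1, L3, L6 cover every species at survey cost 4 + 3 + 4 = 11.
Any cover uses at least 2 transects; among all covering selections none totals below 11.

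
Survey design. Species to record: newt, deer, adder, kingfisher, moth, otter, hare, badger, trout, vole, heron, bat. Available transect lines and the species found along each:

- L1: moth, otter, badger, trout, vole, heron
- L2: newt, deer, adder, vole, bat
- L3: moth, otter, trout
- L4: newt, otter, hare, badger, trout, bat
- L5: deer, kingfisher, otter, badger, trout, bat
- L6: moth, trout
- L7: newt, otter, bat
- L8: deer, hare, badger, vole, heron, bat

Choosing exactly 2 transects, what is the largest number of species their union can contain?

10

Choosing L1, L2 covers {newt, deer, adder, moth, otter, badger, trout, vole, heron, bat} — 10 species.
No choice of 2 transects does better; here kingfisher, hare are left uncovered.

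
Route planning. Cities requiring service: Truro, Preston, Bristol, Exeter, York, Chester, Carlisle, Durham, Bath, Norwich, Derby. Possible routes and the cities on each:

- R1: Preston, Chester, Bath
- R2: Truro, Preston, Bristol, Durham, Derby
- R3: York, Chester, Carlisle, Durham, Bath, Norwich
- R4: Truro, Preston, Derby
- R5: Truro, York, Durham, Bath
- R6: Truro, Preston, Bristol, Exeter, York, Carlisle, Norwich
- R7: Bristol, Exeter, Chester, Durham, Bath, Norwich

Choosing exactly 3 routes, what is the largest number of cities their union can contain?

11

Choosing R1, R2, R6 covers {Truro, Preston, Bristol, Exeter, York, Chester, Carlisle, Durham, Bath, Norwich, Derby} — 11 cities.
That is all 11 cities.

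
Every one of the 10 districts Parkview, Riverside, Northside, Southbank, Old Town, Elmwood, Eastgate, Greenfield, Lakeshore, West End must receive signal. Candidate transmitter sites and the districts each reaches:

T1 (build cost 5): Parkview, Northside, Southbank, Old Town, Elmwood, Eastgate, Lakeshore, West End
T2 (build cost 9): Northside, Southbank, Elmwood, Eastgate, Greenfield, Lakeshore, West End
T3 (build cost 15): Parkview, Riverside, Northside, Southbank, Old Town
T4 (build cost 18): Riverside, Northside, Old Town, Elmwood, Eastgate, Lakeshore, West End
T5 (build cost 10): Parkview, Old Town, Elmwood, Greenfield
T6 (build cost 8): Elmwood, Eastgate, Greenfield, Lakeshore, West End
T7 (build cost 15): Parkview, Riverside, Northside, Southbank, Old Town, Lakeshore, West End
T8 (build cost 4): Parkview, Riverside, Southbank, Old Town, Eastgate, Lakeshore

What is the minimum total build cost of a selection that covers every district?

T2, T8 cover every district at build cost 9 + 4 = 13.
Any cover uses at least 2 transmitter sites; among all covering selections none totals below 13.

13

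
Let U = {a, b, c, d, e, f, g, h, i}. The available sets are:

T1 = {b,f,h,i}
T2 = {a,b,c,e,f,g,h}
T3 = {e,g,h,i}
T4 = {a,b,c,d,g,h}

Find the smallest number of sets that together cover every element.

T1, T2, T4 together cover {a, b, c, d, e, f, g, h, i} — every element.
No 2 of the 4 sets cover everything (all 6 pairs fall short), so 3 is minimum.

3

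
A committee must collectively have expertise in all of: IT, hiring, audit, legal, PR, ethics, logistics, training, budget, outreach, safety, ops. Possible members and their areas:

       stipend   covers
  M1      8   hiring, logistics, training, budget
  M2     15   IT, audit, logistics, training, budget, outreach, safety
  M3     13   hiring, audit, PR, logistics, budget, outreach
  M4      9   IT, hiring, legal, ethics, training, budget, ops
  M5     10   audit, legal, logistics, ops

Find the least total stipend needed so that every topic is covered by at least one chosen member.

37

M2, M3, M4 cover every topic at stipend 15 + 13 + 9 = 37.
Any cover uses at least 3 members; among all covering selections none totals below 37.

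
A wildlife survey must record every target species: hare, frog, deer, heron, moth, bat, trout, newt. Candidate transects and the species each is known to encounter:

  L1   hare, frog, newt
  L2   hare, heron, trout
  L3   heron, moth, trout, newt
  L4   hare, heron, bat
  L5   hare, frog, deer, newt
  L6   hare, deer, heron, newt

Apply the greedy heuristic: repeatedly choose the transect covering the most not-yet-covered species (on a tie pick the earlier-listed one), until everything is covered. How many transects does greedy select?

3

Pick 1: L3 covers 4 new species (heron, moth, trout, newt).
Pick 2: L5 covers 3 new species (hare, frog, deer).
Pick 3: L4 covers 1 new species (bat).
Greedy uses 3 transects.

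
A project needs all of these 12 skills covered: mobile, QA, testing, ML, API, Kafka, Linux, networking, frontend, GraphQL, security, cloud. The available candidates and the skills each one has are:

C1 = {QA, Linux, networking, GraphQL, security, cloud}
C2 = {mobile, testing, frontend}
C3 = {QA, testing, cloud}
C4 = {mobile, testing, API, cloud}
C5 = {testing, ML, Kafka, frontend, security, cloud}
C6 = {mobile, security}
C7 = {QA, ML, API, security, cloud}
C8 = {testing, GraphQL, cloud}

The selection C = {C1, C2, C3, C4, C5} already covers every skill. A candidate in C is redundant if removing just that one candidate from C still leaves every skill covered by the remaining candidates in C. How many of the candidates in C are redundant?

Drop C1: Linux, networking, GraphQL uncovered — not redundant.
Drop C2: the rest still cover every skill — redundant.
Drop C3: the rest still cover every skill — redundant.
Drop C4: API uncovered — not redundant.
Drop C5: ML, Kafka uncovered — not redundant.
2 redundant: C2, C3.

2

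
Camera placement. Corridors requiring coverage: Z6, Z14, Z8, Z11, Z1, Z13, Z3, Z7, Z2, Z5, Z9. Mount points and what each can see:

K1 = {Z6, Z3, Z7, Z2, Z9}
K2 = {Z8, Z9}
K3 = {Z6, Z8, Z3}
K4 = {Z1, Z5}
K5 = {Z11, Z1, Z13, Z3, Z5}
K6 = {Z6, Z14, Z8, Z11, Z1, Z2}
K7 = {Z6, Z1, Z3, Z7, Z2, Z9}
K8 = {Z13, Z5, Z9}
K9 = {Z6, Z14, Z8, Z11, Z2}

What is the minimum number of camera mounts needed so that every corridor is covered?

3

K1, K5, K6 together cover {Z6, Z14, Z8, Z11, Z1, Z13, Z3, Z7, Z2, Z5, Z9} — every corridor.
No 2 of the 9 camera mounts cover everything (all 36 pairs fall short), so 3 is minimum.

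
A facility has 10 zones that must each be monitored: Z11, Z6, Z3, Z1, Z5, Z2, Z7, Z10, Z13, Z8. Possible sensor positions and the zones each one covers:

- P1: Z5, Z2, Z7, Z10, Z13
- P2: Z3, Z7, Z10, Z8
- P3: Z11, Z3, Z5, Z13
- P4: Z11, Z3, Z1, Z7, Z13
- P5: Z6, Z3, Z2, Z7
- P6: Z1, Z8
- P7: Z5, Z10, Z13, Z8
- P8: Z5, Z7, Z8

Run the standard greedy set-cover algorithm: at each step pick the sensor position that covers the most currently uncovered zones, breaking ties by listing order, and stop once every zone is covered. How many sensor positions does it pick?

4

Pick 1: P1 covers 5 new zones (Z5, Z2, Z7, Z10, Z13).
Pick 2: P4 covers 3 new zones (Z11, Z3, Z1).
Pick 3: P2 covers 1 new zones (Z8).
Pick 4: P5 covers 1 new zones (Z6).
Greedy uses 4 sensor positions. (The true minimum is 3.)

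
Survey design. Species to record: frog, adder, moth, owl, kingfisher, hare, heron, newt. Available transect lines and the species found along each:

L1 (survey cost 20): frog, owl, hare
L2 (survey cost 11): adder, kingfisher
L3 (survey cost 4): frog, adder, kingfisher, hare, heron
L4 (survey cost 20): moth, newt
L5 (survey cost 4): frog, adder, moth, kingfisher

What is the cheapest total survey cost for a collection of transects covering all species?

44

L1, L3, L4 cover every species at survey cost 20 + 4 + 20 = 44.
Any cover uses at least 3 transects; among all covering selections none totals below 44.
Greedy by coverage-per-survey cost would pick L3, L5, L1, L4 for 48 — worse than the optimum 44.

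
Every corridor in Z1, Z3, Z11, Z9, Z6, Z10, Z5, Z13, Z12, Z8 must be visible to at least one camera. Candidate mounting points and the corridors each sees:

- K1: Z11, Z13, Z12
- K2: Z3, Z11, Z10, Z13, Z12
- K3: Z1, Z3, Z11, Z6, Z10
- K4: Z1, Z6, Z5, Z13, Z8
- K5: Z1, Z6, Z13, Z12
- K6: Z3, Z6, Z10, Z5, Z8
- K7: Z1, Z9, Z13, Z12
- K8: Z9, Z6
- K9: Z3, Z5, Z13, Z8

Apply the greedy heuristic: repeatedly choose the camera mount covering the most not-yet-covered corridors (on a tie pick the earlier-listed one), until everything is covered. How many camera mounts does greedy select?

3

Pick 1: K2 covers 5 new corridors (Z3, Z11, Z10, Z13, Z12).
Pick 2: K4 covers 4 new corridors (Z1, Z6, Z5, Z8).
Pick 3: K7 covers 1 new corridors (Z9).
Greedy uses 3 camera mounts.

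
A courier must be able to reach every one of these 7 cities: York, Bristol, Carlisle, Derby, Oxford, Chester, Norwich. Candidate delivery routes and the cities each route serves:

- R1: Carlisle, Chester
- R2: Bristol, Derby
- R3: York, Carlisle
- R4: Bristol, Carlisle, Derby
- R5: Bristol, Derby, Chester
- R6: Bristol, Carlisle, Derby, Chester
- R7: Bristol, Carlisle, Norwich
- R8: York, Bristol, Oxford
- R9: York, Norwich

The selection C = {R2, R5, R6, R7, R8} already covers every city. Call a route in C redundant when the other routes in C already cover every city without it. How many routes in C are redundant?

Drop R2: the rest still cover every city — redundant.
Drop R5: the rest still cover every city — redundant.
Drop R6: the rest still cover every city — redundant.
Drop R7: Norwich uncovered — not redundant.
Drop R8: York, Oxford uncovered — not redundant.
3 redundant: R2, R5, R6.

3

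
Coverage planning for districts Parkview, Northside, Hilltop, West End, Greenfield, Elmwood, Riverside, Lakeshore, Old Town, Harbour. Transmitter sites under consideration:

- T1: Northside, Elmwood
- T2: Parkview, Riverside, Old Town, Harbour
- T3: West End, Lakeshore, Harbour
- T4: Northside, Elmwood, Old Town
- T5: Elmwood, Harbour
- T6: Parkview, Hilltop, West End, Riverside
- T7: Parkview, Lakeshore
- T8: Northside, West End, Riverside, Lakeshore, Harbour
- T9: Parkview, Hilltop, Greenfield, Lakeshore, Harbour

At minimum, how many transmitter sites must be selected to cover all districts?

T4, T6, T9 together cover {Parkview, Northside, Hilltop, West End, Greenfield, Elmwood, Riverside, Lakeshore, Old Town, Harbour} — every district.
No 2 of the 9 transmitter sites cover everything (all 36 pairs fall short), so 3 is minimum.

3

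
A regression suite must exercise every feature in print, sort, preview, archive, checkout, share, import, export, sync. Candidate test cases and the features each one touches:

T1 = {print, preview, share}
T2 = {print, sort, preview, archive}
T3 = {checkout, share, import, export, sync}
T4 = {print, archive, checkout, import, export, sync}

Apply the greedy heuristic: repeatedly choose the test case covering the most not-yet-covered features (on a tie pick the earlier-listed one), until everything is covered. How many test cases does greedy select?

3

Pick 1: T4 covers 6 new features (print, archive, checkout, import, export, sync).
Pick 2: T1 covers 2 new features (preview, share).
Pick 3: T2 covers 1 new features (sort).
Greedy uses 3 test cases. (The true minimum is 2.)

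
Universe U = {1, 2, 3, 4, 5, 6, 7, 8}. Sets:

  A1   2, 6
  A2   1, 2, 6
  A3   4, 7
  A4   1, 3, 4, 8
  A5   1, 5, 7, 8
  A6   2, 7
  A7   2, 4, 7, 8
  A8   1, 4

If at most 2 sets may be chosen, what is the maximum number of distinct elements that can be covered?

6

Choosing A1, A4 covers {1, 2, 3, 4, 6, 8} — 6 elements.
No choice of 2 sets does better; here 5, 7 are left uncovered.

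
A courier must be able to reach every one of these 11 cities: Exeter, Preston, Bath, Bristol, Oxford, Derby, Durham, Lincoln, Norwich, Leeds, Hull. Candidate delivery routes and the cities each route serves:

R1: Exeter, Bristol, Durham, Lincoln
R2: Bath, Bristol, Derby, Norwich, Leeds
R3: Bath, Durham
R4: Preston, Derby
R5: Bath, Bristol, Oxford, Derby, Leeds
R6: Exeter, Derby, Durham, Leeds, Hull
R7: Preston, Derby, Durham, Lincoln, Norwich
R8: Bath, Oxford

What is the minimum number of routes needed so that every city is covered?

R5, R6, R7 together cover {Exeter, Preston, Bath, Bristol, Oxford, Derby, Durham, Lincoln, Norwich, Leeds, Hull} — every city.
No 2 of the 8 routes cover everything (all 28 pairs fall short), so 3 is minimum.
Greedy (largest uncovered first) would take R2, R1, R4, R5, R6 — 5 routes — but 3 suffice.

3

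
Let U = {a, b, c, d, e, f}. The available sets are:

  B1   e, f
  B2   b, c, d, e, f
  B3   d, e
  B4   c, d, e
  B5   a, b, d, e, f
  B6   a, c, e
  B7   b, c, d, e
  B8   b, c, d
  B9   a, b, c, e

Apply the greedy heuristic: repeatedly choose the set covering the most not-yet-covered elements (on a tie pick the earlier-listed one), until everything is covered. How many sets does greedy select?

Pick 1: B2 covers 5 new elements (b, c, d, e, f).
Pick 2: B5 covers 1 new elements (a).
Greedy uses 2 sets.

2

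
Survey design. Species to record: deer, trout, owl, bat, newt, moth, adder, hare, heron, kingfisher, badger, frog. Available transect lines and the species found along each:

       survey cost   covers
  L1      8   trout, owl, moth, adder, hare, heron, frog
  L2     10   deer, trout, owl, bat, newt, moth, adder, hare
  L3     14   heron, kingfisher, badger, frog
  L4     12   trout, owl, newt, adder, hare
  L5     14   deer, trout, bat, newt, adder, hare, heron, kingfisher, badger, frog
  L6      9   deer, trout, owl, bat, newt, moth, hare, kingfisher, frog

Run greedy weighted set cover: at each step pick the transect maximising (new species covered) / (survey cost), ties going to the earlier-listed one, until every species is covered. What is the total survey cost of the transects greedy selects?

Pick 1: L6 adds 9 new (deer, trout, owl, bat, newt, moth, hare, kingfisher, frog) at survey cost 9 (ratio 9/9).
Pick 2: L1 adds 2 new (adder, heron) at survey cost 8 (ratio 2/8).
Pick 3: L3 adds 1 new (badger) at survey cost 14 (ratio 1/14).
Greedy total survey cost: 9 + 8 + 14 = 31. (The true optimum is 22, so greedy overshoots here.)

31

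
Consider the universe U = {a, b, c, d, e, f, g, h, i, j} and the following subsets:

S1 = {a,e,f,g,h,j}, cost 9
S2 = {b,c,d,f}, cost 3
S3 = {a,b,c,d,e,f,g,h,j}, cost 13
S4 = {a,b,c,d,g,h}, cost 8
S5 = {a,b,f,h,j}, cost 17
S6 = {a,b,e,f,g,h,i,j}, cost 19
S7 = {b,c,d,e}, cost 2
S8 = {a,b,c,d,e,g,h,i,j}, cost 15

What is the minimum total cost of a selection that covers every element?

S2, S8 cover every element at cost 3 + 15 = 18.
Any cover uses at least 2 sets; among all covering selections none totals below 18.
Greedy by coverage-per-cost would pick S7, S1, S8 for 26 — worse than the optimum 18.

18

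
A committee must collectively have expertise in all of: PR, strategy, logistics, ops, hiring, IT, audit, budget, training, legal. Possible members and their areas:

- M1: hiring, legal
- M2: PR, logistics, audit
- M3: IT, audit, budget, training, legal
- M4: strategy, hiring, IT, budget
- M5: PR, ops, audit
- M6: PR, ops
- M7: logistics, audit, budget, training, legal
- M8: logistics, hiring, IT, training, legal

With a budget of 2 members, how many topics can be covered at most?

Choosing M4, M7 covers {strategy, logistics, hiring, IT, audit, budget, training, legal} — 8 topics.
No choice of 2 members does better; here PR, ops are left uncovered.

8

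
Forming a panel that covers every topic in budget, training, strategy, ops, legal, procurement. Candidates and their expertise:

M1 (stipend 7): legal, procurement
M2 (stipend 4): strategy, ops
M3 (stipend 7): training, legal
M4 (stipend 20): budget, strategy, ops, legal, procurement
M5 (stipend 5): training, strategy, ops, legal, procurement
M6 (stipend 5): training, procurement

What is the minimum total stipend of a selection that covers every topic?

M4, M5 cover every topic at stipend 20 + 5 = 25.
Any cover uses at least 2 members; among all covering selections none totals below 25.

25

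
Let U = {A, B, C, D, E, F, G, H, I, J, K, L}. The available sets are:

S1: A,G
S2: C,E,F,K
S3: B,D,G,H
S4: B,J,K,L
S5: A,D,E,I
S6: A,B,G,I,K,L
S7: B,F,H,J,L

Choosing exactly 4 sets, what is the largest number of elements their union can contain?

12

Choosing S1, S2, S5, S7 covers {A, B, C, D, E, F, G, H, I, J, K, L} — 12 elements.
That is all 12 elements.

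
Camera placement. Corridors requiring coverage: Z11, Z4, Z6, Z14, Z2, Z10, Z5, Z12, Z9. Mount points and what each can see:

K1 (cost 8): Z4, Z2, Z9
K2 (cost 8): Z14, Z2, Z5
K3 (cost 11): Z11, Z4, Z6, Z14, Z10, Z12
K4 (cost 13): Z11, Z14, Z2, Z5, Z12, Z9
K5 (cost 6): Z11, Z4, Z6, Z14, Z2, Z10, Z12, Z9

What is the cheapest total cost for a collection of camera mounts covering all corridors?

14

K2, K5 cover every corridor at cost 8 + 6 = 14.
Any cover uses at least 2 camera mounts; among all covering selections none totals below 14.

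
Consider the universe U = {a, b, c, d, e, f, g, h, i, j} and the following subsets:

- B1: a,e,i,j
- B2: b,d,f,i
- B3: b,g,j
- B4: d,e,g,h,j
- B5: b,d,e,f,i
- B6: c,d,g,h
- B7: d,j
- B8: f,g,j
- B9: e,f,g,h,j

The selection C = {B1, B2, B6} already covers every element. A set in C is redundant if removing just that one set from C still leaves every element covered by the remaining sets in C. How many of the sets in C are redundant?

0

Drop B1: a, e, j uncovered — not redundant.
Drop B2: b, f uncovered — not redundant.
Drop B6: c, g, h uncovered — not redundant.
None of the sets in C is redundant.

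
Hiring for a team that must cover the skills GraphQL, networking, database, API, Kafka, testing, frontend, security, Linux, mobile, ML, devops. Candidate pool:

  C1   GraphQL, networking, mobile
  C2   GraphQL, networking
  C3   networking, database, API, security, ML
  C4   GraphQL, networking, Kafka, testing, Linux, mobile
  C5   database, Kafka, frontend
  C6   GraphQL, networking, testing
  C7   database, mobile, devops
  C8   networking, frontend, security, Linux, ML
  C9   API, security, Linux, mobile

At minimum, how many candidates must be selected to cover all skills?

C3, C4, C5, C7 together cover {GraphQL, networking, database, API, Kafka, testing, frontend, security, Linux, mobile, ML, devops} — every skill.
No 3 of the 9 candidates cover everything (all 84 triples fall short), so 4 is minimum.

4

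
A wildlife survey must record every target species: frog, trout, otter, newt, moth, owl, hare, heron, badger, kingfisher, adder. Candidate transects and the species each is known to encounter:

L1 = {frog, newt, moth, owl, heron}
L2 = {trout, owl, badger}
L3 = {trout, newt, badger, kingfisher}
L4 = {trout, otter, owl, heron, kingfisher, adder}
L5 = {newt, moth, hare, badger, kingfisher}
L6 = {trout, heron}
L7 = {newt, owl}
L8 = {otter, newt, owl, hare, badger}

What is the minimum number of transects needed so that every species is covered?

L1, L4, L5 together cover {frog, trout, otter, newt, moth, owl, hare, heron, badger, kingfisher, adder} — every species.
No 2 of the 8 transects cover everything (all 28 pairs fall short), so 3 is minimum.

3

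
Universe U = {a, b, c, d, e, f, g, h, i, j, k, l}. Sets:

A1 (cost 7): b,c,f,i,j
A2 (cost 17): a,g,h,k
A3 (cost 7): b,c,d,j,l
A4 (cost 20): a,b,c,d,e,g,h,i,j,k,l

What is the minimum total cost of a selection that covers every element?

27

A1, A4 cover every element at cost 7 + 20 = 27.
Any cover uses at least 2 sets; among all covering selections none totals below 27.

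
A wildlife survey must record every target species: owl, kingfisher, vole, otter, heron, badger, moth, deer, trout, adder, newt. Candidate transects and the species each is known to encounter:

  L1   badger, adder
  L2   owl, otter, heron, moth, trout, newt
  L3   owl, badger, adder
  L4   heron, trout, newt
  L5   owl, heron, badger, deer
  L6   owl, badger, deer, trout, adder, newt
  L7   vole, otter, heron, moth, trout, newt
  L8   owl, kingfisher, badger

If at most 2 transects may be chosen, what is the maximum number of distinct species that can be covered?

Choosing L6, L7 covers {owl, vole, otter, heron, badger, moth, deer, trout, adder, newt} — 10 species.
No choice of 2 transects does better; here kingfisher is left uncovered.

10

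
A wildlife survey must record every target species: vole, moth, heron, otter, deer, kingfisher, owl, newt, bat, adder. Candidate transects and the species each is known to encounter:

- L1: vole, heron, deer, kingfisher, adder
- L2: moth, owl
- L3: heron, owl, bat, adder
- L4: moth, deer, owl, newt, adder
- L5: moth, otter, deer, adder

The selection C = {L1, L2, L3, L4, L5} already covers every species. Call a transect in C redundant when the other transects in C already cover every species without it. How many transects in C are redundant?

1

Drop L1: vole, kingfisher uncovered — not redundant.
Drop L2: the rest still cover every species — redundant.
Drop L3: bat uncovered — not redundant.
Drop L4: newt uncovered — not redundant.
Drop L5: otter uncovered — not redundant.
1 redundant: L2.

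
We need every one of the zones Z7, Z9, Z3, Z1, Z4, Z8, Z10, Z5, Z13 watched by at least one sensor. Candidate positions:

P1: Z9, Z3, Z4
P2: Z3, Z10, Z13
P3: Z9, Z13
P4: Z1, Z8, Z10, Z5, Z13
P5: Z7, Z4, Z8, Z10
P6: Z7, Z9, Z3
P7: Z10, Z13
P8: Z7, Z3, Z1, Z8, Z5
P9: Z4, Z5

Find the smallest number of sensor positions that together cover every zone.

P1, P2, P8 together cover {Z7, Z9, Z3, Z1, Z4, Z8, Z10, Z5, Z13} — every zone.
No 2 of the 9 sensor positions cover everything (all 36 pairs fall short), so 3 is minimum.

3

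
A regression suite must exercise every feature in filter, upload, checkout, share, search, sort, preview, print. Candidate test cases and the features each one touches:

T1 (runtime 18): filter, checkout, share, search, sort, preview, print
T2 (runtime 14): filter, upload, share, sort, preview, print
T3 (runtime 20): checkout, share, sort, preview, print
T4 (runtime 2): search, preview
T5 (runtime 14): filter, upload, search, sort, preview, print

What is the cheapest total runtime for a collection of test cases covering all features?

32

T1, T2 cover every feature at runtime 18 + 14 = 32.
Any cover uses at least 2 test cases; among all covering selections none totals below 32.
Greedy by coverage-per-runtime would pick T4, T2, T1 for 34 — worse than the optimum 32.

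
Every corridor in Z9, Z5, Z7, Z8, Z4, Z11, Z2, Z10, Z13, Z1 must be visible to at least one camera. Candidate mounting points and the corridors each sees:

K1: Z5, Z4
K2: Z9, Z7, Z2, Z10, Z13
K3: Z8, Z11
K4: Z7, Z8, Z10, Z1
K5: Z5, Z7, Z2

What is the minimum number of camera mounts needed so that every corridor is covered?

K1, K2, K3, K4 together cover {Z9, Z5, Z7, Z8, Z4, Z11, Z2, Z10, Z13, Z1} — every corridor.
No 3 of the 5 camera mounts cover everything (all 10 triples fall short), so 4 is minimum.

4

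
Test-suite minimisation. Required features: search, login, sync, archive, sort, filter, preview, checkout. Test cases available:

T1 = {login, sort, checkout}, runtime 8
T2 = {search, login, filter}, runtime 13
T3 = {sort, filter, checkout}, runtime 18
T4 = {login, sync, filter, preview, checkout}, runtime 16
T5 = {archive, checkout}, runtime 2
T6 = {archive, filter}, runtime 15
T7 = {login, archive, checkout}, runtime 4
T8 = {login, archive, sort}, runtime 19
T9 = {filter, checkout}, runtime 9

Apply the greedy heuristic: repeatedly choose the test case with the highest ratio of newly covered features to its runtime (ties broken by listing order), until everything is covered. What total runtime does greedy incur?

39

Pick 1: T5 adds 2 new (archive, checkout) at runtime 2 (ratio 2/2).
Pick 2: T1 adds 2 new (login, sort) at runtime 8 (ratio 2/8).
Pick 3: T4 adds 3 new (sync, filter, preview) at runtime 16 (ratio 3/16).
Pick 4: T2 adds 1 new (search) at runtime 13 (ratio 1/13).
Greedy total runtime: 2 + 8 + 16 + 13 = 39.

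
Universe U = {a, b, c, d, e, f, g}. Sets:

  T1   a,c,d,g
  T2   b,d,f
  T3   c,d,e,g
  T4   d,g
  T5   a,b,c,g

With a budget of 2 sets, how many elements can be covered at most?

Choosing T1, T2 covers {a, b, c, d, f, g} — 6 elements.
No choice of 2 sets does better; here e is left uncovered.

6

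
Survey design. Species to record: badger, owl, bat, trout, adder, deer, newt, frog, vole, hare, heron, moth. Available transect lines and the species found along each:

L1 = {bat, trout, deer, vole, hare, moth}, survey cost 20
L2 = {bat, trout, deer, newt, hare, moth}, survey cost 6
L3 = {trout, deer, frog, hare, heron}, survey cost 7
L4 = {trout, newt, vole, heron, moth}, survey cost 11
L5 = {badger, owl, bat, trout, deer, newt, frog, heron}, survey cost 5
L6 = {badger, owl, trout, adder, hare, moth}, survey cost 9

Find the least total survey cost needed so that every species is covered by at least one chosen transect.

25

L4, L5, L6 cover every species at survey cost 11 + 5 + 9 = 25.
Any cover uses at least 3 transects; among all covering selections none totals below 25.
Greedy by coverage-per-survey cost would pick L5, L2, L6, L4 for 31 — worse than the optimum 25.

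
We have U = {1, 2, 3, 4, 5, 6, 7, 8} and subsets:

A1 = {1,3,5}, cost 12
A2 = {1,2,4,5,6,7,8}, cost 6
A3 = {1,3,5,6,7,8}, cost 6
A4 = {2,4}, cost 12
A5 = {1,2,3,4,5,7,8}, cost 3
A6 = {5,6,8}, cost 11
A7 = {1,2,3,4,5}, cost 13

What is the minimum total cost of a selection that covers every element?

9

A2, A5 cover every element at cost 6 + 3 = 9.
Any cover uses at least 2 sets; among all covering selections none totals below 9.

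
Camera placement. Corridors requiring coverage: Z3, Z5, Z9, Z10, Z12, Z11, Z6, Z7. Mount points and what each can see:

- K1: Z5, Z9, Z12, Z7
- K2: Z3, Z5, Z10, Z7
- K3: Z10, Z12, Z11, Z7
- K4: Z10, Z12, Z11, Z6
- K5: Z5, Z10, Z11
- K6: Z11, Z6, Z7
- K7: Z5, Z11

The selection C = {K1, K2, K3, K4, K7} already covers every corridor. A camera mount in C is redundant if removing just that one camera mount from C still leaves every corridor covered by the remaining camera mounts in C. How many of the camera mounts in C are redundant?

Drop K1: Z9 uncovered — not redundant.
Drop K2: Z3 uncovered — not redundant.
Drop K3: the rest still cover every corridor — redundant.
Drop K4: Z6 uncovered — not redundant.
Drop K7: the rest still cover every corridor — redundant.
2 redundant: K3, K7.

2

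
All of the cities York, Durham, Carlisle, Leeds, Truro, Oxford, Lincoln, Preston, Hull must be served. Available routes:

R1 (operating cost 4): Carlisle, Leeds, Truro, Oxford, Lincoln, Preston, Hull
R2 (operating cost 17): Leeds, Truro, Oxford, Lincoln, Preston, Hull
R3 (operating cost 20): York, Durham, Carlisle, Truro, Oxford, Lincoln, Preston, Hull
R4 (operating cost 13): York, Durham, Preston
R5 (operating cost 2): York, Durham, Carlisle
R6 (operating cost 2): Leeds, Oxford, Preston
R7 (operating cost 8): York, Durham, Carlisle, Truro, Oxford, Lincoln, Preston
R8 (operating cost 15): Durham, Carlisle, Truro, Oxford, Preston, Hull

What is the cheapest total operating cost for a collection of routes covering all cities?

6

R1, R5 cover every city at operating cost 4 + 2 = 6.
Any cover uses at least 2 routes; among all covering selections none totals below 6.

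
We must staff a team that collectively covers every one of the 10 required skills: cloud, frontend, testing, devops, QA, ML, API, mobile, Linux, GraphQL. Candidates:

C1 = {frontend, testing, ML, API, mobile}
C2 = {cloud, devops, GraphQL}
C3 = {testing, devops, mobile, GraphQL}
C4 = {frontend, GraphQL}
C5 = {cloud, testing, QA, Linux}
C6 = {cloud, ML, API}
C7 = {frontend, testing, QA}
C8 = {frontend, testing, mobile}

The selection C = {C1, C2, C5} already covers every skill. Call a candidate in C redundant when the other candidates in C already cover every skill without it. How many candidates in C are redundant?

0

Drop C1: frontend, ML, API, mobile uncovered — not redundant.
Drop C2: devops, GraphQL uncovered — not redundant.
Drop C5: QA, Linux uncovered — not redundant.
None of the candidates in C is redundant.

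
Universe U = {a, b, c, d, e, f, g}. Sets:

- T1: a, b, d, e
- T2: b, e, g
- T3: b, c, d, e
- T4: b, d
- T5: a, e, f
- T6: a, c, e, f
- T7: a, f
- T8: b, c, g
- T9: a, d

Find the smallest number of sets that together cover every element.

T1, T2, T6 together cover {a, b, c, d, e, f, g} — every element.
No 2 of the 9 sets cover everything (all 36 pairs fall short), so 3 is minimum.

3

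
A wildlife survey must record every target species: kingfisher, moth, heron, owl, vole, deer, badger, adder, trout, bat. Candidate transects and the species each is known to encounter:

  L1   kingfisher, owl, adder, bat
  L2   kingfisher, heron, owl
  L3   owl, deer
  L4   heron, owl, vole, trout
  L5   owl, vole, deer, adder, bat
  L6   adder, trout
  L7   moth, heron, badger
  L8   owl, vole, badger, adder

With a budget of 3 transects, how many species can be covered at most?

Choosing L1, L4, L7 covers {kingfisher, moth, heron, owl, vole, badger, adder, trout, bat} — 9 species.
No choice of 3 transects does better; here deer is left uncovered.

9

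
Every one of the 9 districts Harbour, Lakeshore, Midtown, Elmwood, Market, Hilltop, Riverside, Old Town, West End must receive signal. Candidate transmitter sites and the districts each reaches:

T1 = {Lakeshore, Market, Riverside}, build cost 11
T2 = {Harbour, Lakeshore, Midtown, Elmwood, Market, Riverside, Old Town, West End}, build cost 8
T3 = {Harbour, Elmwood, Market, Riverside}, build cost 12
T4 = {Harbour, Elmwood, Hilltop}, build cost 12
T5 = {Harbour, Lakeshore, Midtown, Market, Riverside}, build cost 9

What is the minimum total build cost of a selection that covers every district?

20

T2, T4 cover every district at build cost 8 + 12 = 20.
Any cover uses at least 2 transmitter sites; among all covering selections none totals below 20.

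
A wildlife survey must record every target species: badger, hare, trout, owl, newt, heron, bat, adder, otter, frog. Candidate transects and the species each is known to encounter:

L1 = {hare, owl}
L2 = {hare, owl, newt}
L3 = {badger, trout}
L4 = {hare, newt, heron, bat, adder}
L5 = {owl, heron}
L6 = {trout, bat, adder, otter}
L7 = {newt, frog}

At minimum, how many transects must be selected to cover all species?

L1, L3, L4, L6, L7 together cover {badger, hare, trout, owl, newt, heron, bat, adder, otter, frog} — every species.
No 4 of the 7 transects cover everything (all 35 size-4 selections fall short), so 5 is minimum.

5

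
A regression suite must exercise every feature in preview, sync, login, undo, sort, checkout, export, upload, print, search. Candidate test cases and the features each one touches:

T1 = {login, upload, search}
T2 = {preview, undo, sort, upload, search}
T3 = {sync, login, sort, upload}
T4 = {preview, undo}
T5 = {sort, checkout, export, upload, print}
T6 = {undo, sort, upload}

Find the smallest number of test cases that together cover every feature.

3

T2, T3, T5 together cover {preview, sync, login, undo, sort, checkout, export, upload, print, search} — every feature.
No 2 of the 6 test cases cover everything (all 15 pairs fall short), so 3 is minimum.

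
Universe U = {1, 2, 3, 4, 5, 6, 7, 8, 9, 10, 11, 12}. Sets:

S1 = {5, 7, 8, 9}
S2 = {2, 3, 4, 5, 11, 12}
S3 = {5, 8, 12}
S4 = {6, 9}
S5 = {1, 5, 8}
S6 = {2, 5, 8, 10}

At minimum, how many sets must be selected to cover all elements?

S1, S2, S4, S5, S6 together cover {1, 2, 3, 4, 5, 6, 7, 8, 9, 10, 11, 12} — every element.
No 4 of the 6 sets cover everything (all 15 size-4 selections fall short), so 5 is minimum.

5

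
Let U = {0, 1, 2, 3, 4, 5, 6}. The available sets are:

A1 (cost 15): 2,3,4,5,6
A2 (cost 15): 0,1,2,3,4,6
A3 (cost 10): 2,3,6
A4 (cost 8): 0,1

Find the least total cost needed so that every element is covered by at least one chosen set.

A1, A4 cover every element at cost 15 + 8 = 23.
Any cover uses at least 2 sets; among all covering selections none totals below 23.
Greedy by coverage-per-cost would pick A2, A1 for 30 — worse than the optimum 23.

23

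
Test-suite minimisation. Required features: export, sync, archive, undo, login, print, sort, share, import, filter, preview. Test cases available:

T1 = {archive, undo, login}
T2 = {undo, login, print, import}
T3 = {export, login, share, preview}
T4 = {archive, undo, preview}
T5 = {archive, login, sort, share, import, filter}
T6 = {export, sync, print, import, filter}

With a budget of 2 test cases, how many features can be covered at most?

9

Choosing T5, T6 covers {export, sync, archive, login, print, sort, share, import, filter} — 9 features.
No choice of 2 test cases does better; here undo, preview are left uncovered.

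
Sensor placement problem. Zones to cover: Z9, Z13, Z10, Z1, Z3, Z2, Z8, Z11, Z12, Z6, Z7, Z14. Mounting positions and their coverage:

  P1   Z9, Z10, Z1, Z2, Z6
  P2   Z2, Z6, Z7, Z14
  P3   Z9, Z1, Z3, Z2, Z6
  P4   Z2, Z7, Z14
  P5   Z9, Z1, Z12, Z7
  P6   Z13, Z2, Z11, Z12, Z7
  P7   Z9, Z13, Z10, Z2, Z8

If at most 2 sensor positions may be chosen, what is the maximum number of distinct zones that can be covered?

Choosing P1, P6 covers {Z9, Z13, Z10, Z1, Z2, Z11, Z12, Z6, Z7} — 9 zones.
No choice of 2 sensor positions does better; here Z3, Z8, Z14 are left uncovered.

9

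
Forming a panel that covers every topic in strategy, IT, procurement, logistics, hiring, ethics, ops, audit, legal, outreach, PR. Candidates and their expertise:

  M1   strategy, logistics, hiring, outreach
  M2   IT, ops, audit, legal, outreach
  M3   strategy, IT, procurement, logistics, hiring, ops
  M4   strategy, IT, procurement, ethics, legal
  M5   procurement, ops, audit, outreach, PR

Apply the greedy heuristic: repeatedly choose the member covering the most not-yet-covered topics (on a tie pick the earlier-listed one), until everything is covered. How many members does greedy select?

4

Pick 1: M3 covers 6 new topics (strategy, IT, procurement, logistics, hiring, ops).
Pick 2: M2 covers 3 new topics (audit, legal, outreach).
Pick 3: M4 covers 1 new topics (ethics).
Pick 4: M5 covers 1 new topics (PR).
Greedy uses 4 members. (The true minimum is 3.)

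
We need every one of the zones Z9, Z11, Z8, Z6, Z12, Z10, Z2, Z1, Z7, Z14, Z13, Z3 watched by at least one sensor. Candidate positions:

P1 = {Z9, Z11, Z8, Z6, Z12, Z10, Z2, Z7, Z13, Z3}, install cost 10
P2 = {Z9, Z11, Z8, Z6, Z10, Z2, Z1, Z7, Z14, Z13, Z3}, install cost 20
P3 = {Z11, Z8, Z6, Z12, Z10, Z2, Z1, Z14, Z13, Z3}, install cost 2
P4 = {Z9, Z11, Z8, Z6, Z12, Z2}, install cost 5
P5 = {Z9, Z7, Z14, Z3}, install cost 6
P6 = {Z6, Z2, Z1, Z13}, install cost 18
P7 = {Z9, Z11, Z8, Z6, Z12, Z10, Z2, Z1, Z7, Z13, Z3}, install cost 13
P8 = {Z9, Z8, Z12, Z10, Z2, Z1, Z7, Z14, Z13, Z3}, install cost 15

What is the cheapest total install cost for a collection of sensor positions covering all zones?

8

P3, P5 cover every zone at install cost 2 + 6 = 8.
Any cover uses at least 2 sensor positions; among all covering selections none totals below 8.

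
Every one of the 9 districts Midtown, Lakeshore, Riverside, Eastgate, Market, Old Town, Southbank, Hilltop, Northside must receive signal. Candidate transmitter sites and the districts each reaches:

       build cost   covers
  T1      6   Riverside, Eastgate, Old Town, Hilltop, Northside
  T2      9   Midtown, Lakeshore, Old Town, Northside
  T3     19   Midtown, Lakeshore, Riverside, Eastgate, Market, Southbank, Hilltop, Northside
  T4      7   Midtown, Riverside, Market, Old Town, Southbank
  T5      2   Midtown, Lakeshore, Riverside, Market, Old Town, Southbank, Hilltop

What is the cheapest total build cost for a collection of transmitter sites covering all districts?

8

T1, T5 cover every district at build cost 6 + 2 = 8.
Any cover uses at least 2 transmitter sites; among all covering selections none totals below 8.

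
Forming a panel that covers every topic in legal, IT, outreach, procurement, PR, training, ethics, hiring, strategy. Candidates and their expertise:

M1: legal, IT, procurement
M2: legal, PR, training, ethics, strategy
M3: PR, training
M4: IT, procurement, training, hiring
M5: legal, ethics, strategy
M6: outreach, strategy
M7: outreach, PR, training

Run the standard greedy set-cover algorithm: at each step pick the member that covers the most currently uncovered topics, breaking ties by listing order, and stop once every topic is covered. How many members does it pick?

3

Pick 1: M2 covers 5 new topics (legal, PR, training, ethics, strategy).
Pick 2: M4 covers 3 new topics (IT, procurement, hiring).
Pick 3: M6 covers 1 new topics (outreach).
Greedy uses 3 members.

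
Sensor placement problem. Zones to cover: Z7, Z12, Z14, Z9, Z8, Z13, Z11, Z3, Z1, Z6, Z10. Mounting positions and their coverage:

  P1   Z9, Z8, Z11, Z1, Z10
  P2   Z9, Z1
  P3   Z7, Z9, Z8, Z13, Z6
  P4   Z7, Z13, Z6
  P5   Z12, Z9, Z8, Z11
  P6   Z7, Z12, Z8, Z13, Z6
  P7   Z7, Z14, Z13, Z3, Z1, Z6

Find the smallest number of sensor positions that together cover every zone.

3

P1, P5, P7 together cover {Z7, Z12, Z14, Z9, Z8, Z13, Z11, Z3, Z1, Z6, Z10} — every zone.
No 2 of the 7 sensor positions cover everything (all 21 pairs fall short), so 3 is minimum.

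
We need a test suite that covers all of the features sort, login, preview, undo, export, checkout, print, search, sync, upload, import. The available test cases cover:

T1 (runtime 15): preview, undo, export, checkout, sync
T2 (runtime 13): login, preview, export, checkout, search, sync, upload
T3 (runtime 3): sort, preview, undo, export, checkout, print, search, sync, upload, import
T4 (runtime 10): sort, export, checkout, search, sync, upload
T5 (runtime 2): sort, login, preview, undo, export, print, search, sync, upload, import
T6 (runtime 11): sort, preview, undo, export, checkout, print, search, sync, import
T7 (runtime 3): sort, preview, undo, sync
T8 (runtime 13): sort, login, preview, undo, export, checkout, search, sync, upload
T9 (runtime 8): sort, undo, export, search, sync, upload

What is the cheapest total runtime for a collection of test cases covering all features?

5

T3, T5 cover every feature at runtime 3 + 2 = 5.
Any cover uses at least 2 test cases; among all covering selections none totals below 5.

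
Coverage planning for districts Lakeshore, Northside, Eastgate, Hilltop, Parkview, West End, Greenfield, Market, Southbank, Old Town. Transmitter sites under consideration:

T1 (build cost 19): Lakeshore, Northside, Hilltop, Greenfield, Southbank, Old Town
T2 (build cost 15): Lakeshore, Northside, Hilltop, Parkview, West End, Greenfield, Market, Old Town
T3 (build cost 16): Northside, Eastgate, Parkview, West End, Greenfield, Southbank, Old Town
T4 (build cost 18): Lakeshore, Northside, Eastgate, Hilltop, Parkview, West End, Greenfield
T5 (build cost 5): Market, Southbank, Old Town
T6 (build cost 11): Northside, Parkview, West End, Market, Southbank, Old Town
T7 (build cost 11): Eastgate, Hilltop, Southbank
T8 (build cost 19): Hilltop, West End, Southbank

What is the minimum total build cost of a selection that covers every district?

T4, T5 cover every district at build cost 18 + 5 = 23.
Any cover uses at least 2 transmitter sites; among all covering selections none totals below 23.

23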